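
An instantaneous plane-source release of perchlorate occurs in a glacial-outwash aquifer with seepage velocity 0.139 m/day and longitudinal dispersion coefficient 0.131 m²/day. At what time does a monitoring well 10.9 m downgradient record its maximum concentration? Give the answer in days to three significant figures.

71.9 days

For the 1D instantaneous-source solution, setting ∂C/∂t = 0 at fixed x gives v²t² + 2Dt − x² = 0, so t = (√(D² + v²x²) − D)/v².
√(D² + v²x²) = √(0.131² + 0.139² × 10.9²) = 1.521; v² = 0.019321.
t = (1.521 − 0.131)/0.019321 = 71.9 days (vs. the pure-advection estimate x/v = 78.4 d).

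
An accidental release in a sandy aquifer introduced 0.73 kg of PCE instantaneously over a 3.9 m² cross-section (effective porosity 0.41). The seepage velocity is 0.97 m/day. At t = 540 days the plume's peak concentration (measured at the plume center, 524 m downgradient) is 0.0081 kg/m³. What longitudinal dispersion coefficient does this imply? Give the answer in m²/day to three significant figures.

At the plume center C_max = M/(n_e·A·√(4πDt)), so D = M²/(4πt·(n_e·A·C_max)²).
n_e·A·C_max = 0.41 × 3.9 × 0.0081 = 0.01295 kg/m.
D = 0.73²/(4π × 540 × 0.01295²) = 0.468 m²/day.

0.468 m²/day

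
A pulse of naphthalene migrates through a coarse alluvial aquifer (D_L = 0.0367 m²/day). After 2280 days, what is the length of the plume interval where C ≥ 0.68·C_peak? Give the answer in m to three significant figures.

22.7 m

The plume is Gaussian with σ = √(2Dt) = √(2 × 0.0367 × 2280) = 12.94 m.
C/C_peak = exp(−Δx²/(2σ²)) = 0.68 ⇒ Δx = σ·√(−2 ln 0.68) = 12.94 × 0.8783 = 11.37 m.
Width = 2Δx = 22.7 m.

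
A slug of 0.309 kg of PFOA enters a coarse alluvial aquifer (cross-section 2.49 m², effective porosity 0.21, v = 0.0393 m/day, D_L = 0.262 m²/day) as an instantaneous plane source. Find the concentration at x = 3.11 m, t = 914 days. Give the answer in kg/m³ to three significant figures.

0.00350 kg/m³

For an instantaneous plane source, C(x,t) = M/(n_e·A·√(4πDt)) · exp(−(x−vt)²/(4Dt)), with n_e·A the pore (flow) area.
Plume center vt = 0.0393 × 914 = 35.9202 m, so the well at 3.11 m is 32.8102 m upgradient of the peak.
√(4πDt) = 54.86 m, giving peak height M/(n_e·A·√(4πDt)) = 0.309/(0.21 × 2.49 × 54.86) = 0.01077 kg/m³.
(x−vt)²/(4Dt) = (-32.8102)²/(4 × 0.262 × 914) = 1.124; exp(−1.124) = 0.3250.
C = 0.01077 × 0.3250 = 0.00350 kg/m³.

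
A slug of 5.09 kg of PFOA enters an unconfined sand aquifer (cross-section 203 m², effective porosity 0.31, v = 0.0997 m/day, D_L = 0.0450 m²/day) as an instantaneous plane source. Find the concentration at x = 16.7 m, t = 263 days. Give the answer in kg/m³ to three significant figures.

0.000977 kg/m³

For an instantaneous plane source, C(x,t) = M/(n_e·A·√(4πDt)) · exp(−(x−vt)²/(4Dt)), with n_e·A the pore (flow) area.
Plume center vt = 0.0997 × 263 = 26.2211 m, so the well at 16.7 m is 9.5211 m upgradient of the peak.
√(4πDt) = 12.20 m, giving peak height M/(n_e·A·√(4πDt)) = 5.09/(0.31 × 203 × 12.20) = 0.006630 kg/m³.
(x−vt)²/(4Dt) = (-9.5211)²/(4 × 0.0450 × 263) = 1.915; exp(−1.915) = 0.1473.
C = 0.006630 × 0.1473 = 0.000977 kg/m³.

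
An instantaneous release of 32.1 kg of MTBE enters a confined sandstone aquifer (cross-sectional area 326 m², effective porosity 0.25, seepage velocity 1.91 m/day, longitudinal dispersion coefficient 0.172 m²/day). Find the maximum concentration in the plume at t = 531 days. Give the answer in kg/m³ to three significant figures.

The peak of an instantaneous 1D plume sits at x = vt; there the Gaussian factor is 1 and C_max = M/(n_e·A·√(4πDt)), where n_e·A is the pore area the mass is dissolved in.
√(4πDt) = √(4π × 0.172 × 531) = 33.88 m, so C_max = 32.1/(0.25 × 326 × 33.88) = 0.0116 kg/m³.

0.0116 kg/m³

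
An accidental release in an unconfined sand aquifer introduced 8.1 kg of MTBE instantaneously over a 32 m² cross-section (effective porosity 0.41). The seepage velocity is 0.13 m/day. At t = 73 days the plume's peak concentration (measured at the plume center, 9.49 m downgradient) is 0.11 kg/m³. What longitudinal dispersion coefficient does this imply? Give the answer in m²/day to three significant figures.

0.0343 m²/day

At the plume center C_max = M/(n_e·A·√(4πDt)), so D = M²/(4πt·(n_e·A·C_max)²).
n_e·A·C_max = 0.41 × 32 × 0.11 = 1.443 kg/m.
D = 8.1²/(4π × 73 × 1.443²) = 0.0343 m²/day.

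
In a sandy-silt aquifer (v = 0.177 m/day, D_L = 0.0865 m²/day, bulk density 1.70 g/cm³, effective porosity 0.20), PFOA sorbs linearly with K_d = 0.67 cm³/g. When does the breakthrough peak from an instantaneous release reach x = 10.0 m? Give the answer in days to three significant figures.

360 days

Retardation factor R = 1 + ρ_b·K_d/n = 1 + 1.70 × 0.67/0.20 = 6.695.
Sorption retards both mechanisms: v_R = v/R = 0.02644 m/day, D_R = D/R = 0.01292 m²/day.
Peak time from v_R²t² + 2D_R t − x² = 0: t = (√(D_R² + v_R²x²) − D_R)/v_R².
√(D_R² + v_R²x²) = √(0.01292² + 0.02644² × 10.0²) = 0.2647; v_R² = 0.0006991.
t = (0.2647 − 0.01292)/0.0006991 = 360 days.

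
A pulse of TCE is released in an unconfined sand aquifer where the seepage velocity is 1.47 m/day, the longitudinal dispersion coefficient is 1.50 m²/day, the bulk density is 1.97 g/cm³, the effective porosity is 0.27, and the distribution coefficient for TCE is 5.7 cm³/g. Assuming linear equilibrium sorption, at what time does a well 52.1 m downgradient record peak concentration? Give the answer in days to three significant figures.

Retardation factor R = 1 + ρ_b·K_d/n = 1 + 1.97 × 5.7/0.27 = 42.59.
Sorption retards both mechanisms: v_R = v/R = 0.03452 m/day, D_R = D/R = 0.03522 m²/day.
Peak time from v_R²t² + 2D_R t − x² = 0: t = (√(D_R² + v_R²x²) − D_R)/v_R².
√(D_R² + v_R²x²) = √(0.03522² + 0.03452² × 52.1²) = 1.799; v_R² = 0.001192.
t = (1.799 − 0.03522)/0.001192 = 1480 days.

1480 days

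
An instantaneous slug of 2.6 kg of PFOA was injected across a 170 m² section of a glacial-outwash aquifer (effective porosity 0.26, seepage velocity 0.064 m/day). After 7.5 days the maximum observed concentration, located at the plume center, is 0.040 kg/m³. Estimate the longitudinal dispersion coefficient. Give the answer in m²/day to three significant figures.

At the plume center C_max = M/(n_e·A·√(4πDt)), so D = M²/(4πt·(n_e·A·C_max)²).
n_e·A·C_max = 0.26 × 170 × 0.040 = 1.768 kg/m.
D = 2.6²/(4π × 7.5 × 1.768²) = 0.0229 m²/day.

0.0229 m²/day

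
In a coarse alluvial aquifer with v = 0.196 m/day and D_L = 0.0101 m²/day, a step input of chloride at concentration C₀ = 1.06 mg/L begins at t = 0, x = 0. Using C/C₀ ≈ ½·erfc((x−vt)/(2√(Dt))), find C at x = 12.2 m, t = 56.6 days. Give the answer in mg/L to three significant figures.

0.159 mg/L

For a continuous step input, C/C₀ ≈ ½·erfc((x−vt)/(2√(Dt))).
vt = 0.196 × 56.6 = 11.0936 m and 2√(Dt) = 2√(0.0101 × 56.6) = 1.512 m.
Argument (x−vt)/(2√(Dt)) = (12.2 − 11.0936)/1.512 = 0.7317; ½·erfc(0.7317) = 0.1504.
C = 1.06 × 0.1504 = 0.159 mg/L.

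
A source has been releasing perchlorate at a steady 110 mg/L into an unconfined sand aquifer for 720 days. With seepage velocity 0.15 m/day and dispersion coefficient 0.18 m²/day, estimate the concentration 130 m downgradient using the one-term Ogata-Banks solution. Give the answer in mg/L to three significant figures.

9.45 mg/L

For a continuous step input, C/C₀ ≈ ½·erfc((x−vt)/(2√(Dt))).
vt = 0.15 × 720 = 108 m and 2√(Dt) = 2√(0.18 × 720) = 22.77 m.
Argument (x−vt)/(2√(Dt)) = (130 − 108)/22.77 = 0.9662; ½·erfc(0.9662) = 0.08590.
C = 110 × 0.08590 = 9.45 mg/L.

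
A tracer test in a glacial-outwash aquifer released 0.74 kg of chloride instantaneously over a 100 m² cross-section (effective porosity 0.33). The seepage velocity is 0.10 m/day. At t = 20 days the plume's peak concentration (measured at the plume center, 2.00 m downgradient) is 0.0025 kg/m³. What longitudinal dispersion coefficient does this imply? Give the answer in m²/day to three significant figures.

0.320 m²/day

At the plume center C_max = M/(n_e·A·√(4πDt)), so D = M²/(4πt·(n_e·A·C_max)²).
n_e·A·C_max = 0.33 × 100 × 0.0025 = 0.08250 kg/m.
D = 0.74²/(4π × 20 × 0.08250²) = 0.320 m²/day.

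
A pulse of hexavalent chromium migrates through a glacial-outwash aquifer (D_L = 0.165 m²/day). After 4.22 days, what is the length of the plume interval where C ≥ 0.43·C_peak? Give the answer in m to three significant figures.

3.07 m

The plume is Gaussian with σ = √(2Dt) = √(2 × 0.165 × 4.22) = 1.180 m.
C/C_peak = exp(−Δx²/(2σ²)) = 0.43 ⇒ Δx = σ·√(−2 ln 0.43) = 1.180 × 1.299 = 1.533 m.
Width = 2Δx = 3.07 m.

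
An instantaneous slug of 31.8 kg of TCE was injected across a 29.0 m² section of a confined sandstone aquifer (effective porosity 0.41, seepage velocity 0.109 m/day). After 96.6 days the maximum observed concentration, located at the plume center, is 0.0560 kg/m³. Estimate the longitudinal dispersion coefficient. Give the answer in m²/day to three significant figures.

At the plume center C_max = M/(n_e·A·√(4πDt)), so D = M²/(4πt·(n_e·A·C_max)²).
n_e·A·C_max = 0.41 × 29.0 × 0.0560 = 0.6658 kg/m.
D = 31.8²/(4π × 96.6 × 0.6658²) = 1.88 m²/day.

1.88 m²/day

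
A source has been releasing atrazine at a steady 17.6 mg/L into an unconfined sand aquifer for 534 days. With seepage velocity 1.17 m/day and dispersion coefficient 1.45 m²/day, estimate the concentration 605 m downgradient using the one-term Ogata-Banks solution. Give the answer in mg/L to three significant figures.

For a continuous step input, C/C₀ ≈ ½·erfc((x−vt)/(2√(Dt))).
vt = 1.17 × 534 = 624.78 m and 2√(Dt) = 2√(1.45 × 534) = 55.65 m.
Argument (x−vt)/(2√(Dt)) = (605 − 624.78)/55.65 = -0.3554; ½·erfc(-0.3554) = 0.6924.
C = 17.6 × 0.6924 = 12.2 mg/L.

12.2 mg/L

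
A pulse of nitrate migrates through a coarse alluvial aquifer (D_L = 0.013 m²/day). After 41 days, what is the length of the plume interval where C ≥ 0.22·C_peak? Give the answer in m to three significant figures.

3.59 m

The plume is Gaussian with σ = √(2Dt) = √(2 × 0.013 × 41) = 1.032 m.
C/C_peak = exp(−Δx²/(2σ²)) = 0.22 ⇒ Δx = σ·√(−2 ln 0.22) = 1.032 × 1.740 = 1.796 m.
Width = 2Δx = 3.59 m.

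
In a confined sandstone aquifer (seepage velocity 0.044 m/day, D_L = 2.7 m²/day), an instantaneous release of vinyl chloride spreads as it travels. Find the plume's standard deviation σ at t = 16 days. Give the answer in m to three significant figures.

9.30 m

Dispersive spreading gives a Gaussian with σ² = 2Dt; advection only shifts the center.
σ = √(2 × 2.7 × 16) = 9.30 m.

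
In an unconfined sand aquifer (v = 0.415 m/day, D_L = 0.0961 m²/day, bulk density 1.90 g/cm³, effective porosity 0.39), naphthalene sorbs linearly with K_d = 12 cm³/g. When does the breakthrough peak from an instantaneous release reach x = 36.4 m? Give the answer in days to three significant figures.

Retardation factor R = 1 + ρ_b·K_d/n = 1 + 1.90 × 12/0.39 = 59.46.
Sorption retards both mechanisms: v_R = v/R = 0.006979 m/day, D_R = D/R = 0.001616 m²/day.
Peak time from v_R²t² + 2D_R t − x² = 0: t = (√(D_R² + v_R²x²) − D_R)/v_R².
√(D_R² + v_R²x²) = √(0.001616² + 0.006979² × 36.4²) = 0.2540; v_R² = 4.871e-05.
t = (0.2540 − 0.001616)/4.871e-05 = 5180 days.

5180 days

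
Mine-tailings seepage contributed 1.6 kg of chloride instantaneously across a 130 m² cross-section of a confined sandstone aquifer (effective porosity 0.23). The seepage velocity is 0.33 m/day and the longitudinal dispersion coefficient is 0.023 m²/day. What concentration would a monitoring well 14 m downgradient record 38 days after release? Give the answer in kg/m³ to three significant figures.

For an instantaneous plane source, C(x,t) = M/(n_e·A·√(4πDt)) · exp(−(x−vt)²/(4Dt)), with n_e·A the pore (flow) area.
Plume center vt = 0.33 × 38 = 12.54 m, so the well at 14 m is 1.46 m downgradient of the peak.
√(4πDt) = 3.314 m, giving peak height M/(n_e·A·√(4πDt)) = 1.6/(0.23 × 130 × 3.314) = 0.01615 kg/m³.
(x−vt)²/(4Dt) = (1.46)²/(4 × 0.023 × 38) = 0.6097; exp(−0.6097) = 0.5435.
C = 0.01615 × 0.5435 = 0.00878 kg/m³.

0.00878 kg/m³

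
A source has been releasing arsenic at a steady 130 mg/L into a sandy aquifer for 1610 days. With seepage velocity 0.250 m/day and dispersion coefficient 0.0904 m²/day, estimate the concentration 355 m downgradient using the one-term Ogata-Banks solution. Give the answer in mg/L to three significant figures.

For a continuous step input, C/C₀ ≈ ½·erfc((x−vt)/(2√(Dt))).
vt = 0.250 × 1610 = 402.5 m and 2√(Dt) = 2√(0.0904 × 1610) = 24.13 m.
Argument (x−vt)/(2√(Dt)) = (355 − 402.5)/24.13 = -1.969; ½·erfc(-1.969) = 0.9973.
C = 130 × 0.9973 = 130 mg/L.

130 mg/L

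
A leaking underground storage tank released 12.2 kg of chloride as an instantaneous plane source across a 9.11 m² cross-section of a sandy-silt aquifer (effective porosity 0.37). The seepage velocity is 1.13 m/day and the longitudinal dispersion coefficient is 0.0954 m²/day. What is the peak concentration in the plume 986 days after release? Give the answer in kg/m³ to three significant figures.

The peak of an instantaneous 1D plume sits at x = vt; there the Gaussian factor is 1 and C_max = M/(n_e·A·√(4πDt)), where n_e·A is the pore area the mass is dissolved in.
√(4πDt) = √(4π × 0.0954 × 986) = 34.38 m, so C_max = 12.2/(0.37 × 9.11 × 34.38) = 0.105 kg/m³.

0.105 kg/m³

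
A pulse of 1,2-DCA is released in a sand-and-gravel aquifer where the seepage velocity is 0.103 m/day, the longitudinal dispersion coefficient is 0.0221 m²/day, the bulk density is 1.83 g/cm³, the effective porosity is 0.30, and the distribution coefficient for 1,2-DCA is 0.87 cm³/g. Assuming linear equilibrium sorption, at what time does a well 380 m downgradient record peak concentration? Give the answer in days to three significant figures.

Retardation factor R = 1 + ρ_b·K_d/n = 1 + 1.83 × 0.87/0.30 = 6.307.
Sorption retards both mechanisms: v_R = v/R = 0.01633 m/day, D_R = D/R = 0.003504 m²/day.
Peak time from v_R²t² + 2D_R t − x² = 0: t = (√(D_R² + v_R²x²) − D_R)/v_R².
√(D_R² + v_R²x²) = √(0.003504² + 0.01633² × 380²) = 6.205; v_R² = 0.0002667.
t = (6.205 − 0.003504)/0.0002667 = 23300 days.

23300 days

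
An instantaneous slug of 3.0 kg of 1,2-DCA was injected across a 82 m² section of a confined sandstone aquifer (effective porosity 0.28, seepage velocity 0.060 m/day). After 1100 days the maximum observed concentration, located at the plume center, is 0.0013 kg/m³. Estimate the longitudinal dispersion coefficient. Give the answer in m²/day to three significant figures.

0.731 m²/day

At the plume center C_max = M/(n_e·A·√(4πDt)), so D = M²/(4πt·(n_e·A·C_max)²).
n_e·A·C_max = 0.28 × 82 × 0.0013 = 0.02985 kg/m.
D = 3.0²/(4π × 1100 × 0.02985²) = 0.731 m²/day.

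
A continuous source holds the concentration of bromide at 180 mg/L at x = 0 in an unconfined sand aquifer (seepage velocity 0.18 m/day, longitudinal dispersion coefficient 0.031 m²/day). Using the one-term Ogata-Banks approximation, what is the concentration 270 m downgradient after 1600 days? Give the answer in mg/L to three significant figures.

For a continuous step input, C/C₀ ≈ ½·erfc((x−vt)/(2√(Dt))).
vt = 0.18 × 1600 = 288 m and 2√(Dt) = 2√(0.031 × 1600) = 14.09 m.
Argument (x−vt)/(2√(Dt)) = (270 − 288)/14.09 = -1.278; ½·erfc(-1.278) = 0.9646.
C = 180 × 0.9646 = 174 mg/L.

174 mg/L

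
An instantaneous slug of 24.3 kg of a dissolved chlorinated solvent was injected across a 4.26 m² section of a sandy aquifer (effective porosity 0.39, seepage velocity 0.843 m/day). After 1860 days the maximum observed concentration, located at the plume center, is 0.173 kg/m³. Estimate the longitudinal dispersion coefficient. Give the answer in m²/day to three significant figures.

0.306 m²/day

At the plume center C_max = M/(n_e·A·√(4πDt)), so D = M²/(4πt·(n_e·A·C_max)²).
n_e·A·C_max = 0.39 × 4.26 × 0.173 = 0.2874 kg/m.
D = 24.3²/(4π × 1860 × 0.2874²) = 0.306 m²/day.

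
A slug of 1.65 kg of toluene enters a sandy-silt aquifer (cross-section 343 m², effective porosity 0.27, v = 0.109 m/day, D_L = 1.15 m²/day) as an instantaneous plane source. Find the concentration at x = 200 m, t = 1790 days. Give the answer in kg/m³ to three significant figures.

0.000110 kg/m³

For an instantaneous plane source, C(x,t) = M/(n_e·A·√(4πDt)) · exp(−(x−vt)²/(4Dt)), with n_e·A the pore (flow) area.
Plume center vt = 0.109 × 1790 = 195.11 m, so the well at 200 m is 4.89 m downgradient of the peak.
√(4πDt) = 160.8 m, giving peak height M/(n_e·A·√(4πDt)) = 1.65/(0.27 × 343 × 160.8) = 0.0001108 kg/m³.
(x−vt)²/(4Dt) = (4.89)²/(4 × 1.15 × 1790) = 0.002904; exp(−0.002904) = 0.9971.
C = 0.0001108 × 0.9971 = 0.000110 kg/m³.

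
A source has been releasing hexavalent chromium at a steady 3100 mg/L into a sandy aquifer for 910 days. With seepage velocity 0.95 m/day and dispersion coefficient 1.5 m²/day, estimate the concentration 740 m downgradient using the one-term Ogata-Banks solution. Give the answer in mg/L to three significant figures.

For a continuous step input, C/C₀ ≈ ½·erfc((x−vt)/(2√(Dt))).
vt = 0.95 × 910 = 864.5 m and 2√(Dt) = 2√(1.5 × 910) = 73.89 m.
Argument (x−vt)/(2√(Dt)) = (740 − 864.5)/73.89 = -1.685; ½·erfc(-1.685) = 0.9914.
C = 3100 × 0.9914 = 3070 mg/L.

3070 mg/L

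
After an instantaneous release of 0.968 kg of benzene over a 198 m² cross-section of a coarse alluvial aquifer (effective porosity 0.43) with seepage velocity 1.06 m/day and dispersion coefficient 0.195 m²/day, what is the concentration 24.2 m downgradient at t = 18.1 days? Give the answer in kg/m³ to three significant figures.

0.000288 kg/m³

For an instantaneous plane source, C(x,t) = M/(n_e·A·√(4πDt)) · exp(−(x−vt)²/(4Dt)), with n_e·A the pore (flow) area.
Plume center vt = 1.06 × 18.1 = 19.186 m, so the well at 24.2 m is 5.014 m downgradient of the peak.
√(4πDt) = 6.660 m, giving peak height M/(n_e·A·√(4πDt)) = 0.968/(0.43 × 198 × 6.660) = 0.001707 kg/m³.
(x−vt)²/(4Dt) = (5.014)²/(4 × 0.195 × 18.1) = 1.781; exp(−1.781) = 0.1685.
C = 0.001707 × 0.1685 = 0.000288 kg/m³.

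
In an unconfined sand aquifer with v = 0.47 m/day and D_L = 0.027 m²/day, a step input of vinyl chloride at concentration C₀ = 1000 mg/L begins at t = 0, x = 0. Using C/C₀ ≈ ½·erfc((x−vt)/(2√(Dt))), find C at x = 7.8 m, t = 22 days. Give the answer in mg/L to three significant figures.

990 mg/L

For a continuous step input, C/C₀ ≈ ½·erfc((x−vt)/(2√(Dt))).
vt = 0.47 × 22 = 10.34 m and 2√(Dt) = 2√(0.027 × 22) = 1.541 m.
Argument (x−vt)/(2√(Dt)) = (7.8 − 10.34)/1.541 = -1.648; ½·erfc(-1.648) = 0.9901.
C = 1000 × 0.9901 = 990 mg/L.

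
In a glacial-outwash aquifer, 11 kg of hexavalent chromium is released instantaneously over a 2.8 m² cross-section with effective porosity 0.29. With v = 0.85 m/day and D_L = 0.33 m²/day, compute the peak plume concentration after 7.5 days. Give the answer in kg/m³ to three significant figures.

2.43 kg/m³

The peak of an instantaneous 1D plume sits at x = vt; there the Gaussian factor is 1 and C_max = M/(n_e·A·√(4πDt)), where n_e·A is the pore area the mass is dissolved in.
√(4πDt) = √(4π × 0.33 × 7.5) = 5.577 m, so C_max = 11/(0.29 × 2.8 × 5.577) = 2.43 kg/m³.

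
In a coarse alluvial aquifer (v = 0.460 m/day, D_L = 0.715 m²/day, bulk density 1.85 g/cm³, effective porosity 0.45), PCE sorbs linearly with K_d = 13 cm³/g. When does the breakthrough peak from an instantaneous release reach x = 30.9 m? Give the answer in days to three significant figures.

3480 days

Retardation factor R = 1 + ρ_b·K_d/n = 1 + 1.85 × 13/0.45 = 54.44.
Sorption retards both mechanisms: v_R = v/R = 0.008450 m/day, D_R = D/R = 0.01313 m²/day.
Peak time from v_R²t² + 2D_R t − x² = 0: t = (√(D_R² + v_R²x²) − D_R)/v_R².
√(D_R² + v_R²x²) = √(0.01313² + 0.008450² × 30.9²) = 0.2614; v_R² = 7.140e-05.
t = (0.2614 − 0.01313)/7.140e-05 = 3480 days.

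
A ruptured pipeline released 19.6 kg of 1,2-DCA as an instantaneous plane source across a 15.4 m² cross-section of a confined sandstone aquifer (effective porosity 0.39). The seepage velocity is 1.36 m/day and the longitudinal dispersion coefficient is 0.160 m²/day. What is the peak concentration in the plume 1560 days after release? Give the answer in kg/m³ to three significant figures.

0.0583 kg/m³

The peak of an instantaneous 1D plume sits at x = vt; there the Gaussian factor is 1 and C_max = M/(n_e·A·√(4πDt)), where n_e·A is the pore area the mass is dissolved in.
√(4πDt) = √(4π × 0.160 × 1560) = 56.01 m, so C_max = 19.6/(0.39 × 15.4 × 56.01) = 0.0583 kg/m³.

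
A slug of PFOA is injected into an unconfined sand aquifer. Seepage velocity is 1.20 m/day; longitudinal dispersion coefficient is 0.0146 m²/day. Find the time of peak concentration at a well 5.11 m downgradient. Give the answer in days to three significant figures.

For the 1D instantaneous-source solution, setting ∂C/∂t = 0 at fixed x gives v²t² + 2Dt − x² = 0, so t = (√(D² + v²x²) − D)/v².
√(D² + v²x²) = √(0.0146² + 1.20² × 5.11²) = 6.132; v² = 1.44.
t = (6.132 − 0.0146)/1.44 = 4.25 days (vs. the pure-advection estimate x/v = 4.26 d).

4.25 days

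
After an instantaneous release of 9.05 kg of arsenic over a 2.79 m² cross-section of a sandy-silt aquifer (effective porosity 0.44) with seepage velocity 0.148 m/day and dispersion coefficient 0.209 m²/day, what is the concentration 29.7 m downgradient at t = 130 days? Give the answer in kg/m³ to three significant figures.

For an instantaneous plane source, C(x,t) = M/(n_e·A·√(4πDt)) · exp(−(x−vt)²/(4Dt)), with n_e·A the pore (flow) area.
Plume center vt = 0.148 × 130 = 19.24 m, so the well at 29.7 m is 10.46 m downgradient of the peak.
√(4πDt) = 18.48 m, giving peak height M/(n_e·A·√(4πDt)) = 9.05/(0.44 × 2.79 × 18.48) = 0.3989 kg/m³.
(x−vt)²/(4Dt) = (10.46)²/(4 × 0.209 × 130) = 1.007; exp(−1.007) = 0.3653.
C = 0.3989 × 0.3653 = 0.146 kg/m³.

0.146 kg/m³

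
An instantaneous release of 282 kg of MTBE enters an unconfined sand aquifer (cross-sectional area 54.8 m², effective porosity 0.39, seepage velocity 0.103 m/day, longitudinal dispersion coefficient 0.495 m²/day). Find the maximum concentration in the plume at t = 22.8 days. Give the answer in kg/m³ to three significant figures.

The peak of an instantaneous 1D plume sits at x = vt; there the Gaussian factor is 1 and C_max = M/(n_e·A·√(4πDt)), where n_e·A is the pore area the mass is dissolved in.
√(4πDt) = √(4π × 0.495 × 22.8) = 11.91 m, so C_max = 282/(0.39 × 54.8 × 11.91) = 1.11 kg/m³.

1.11 kg/m³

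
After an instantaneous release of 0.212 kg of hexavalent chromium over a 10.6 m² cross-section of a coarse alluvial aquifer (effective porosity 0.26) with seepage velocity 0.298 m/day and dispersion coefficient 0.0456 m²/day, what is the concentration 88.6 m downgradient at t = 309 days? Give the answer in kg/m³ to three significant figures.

0.00466 kg/m³

For an instantaneous plane source, C(x,t) = M/(n_e·A·√(4πDt)) · exp(−(x−vt)²/(4Dt)), with n_e·A the pore (flow) area.
Plume center vt = 0.298 × 309 = 92.082 m, so the well at 88.6 m is 3.482 m upgradient of the peak.
√(4πDt) = 13.31 m, giving peak height M/(n_e·A·√(4πDt)) = 0.212/(0.26 × 10.6 × 13.31) = 0.005779 kg/m³.
(x−vt)²/(4Dt) = (-3.482)²/(4 × 0.0456 × 309) = 0.2151; exp(−0.2151) = 0.8065.
C = 0.005779 × 0.8065 = 0.00466 kg/m³.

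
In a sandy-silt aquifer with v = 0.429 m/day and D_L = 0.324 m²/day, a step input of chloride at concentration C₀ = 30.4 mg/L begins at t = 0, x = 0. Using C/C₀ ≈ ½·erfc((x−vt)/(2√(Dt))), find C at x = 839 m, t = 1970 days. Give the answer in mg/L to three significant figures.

For a continuous step input, C/C₀ ≈ ½·erfc((x−vt)/(2√(Dt))).
vt = 0.429 × 1970 = 845.13 m and 2√(Dt) = 2√(0.324 × 1970) = 50.53 m.
Argument (x−vt)/(2√(Dt)) = (839 − 845.13)/50.53 = -0.1213; ½·erfc(-0.1213) = 0.5681.
C = 30.4 × 0.5681 = 17.3 mg/L.

17.3 mg/L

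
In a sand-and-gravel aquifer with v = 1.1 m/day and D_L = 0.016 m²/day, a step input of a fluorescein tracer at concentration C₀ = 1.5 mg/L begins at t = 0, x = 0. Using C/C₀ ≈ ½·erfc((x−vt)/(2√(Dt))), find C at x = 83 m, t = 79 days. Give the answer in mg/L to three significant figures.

1.49 mg/L

For a continuous step input, C/C₀ ≈ ½·erfc((x−vt)/(2√(Dt))).
vt = 1.1 × 79 = 86.9 m and 2√(Dt) = 2√(0.016 × 79) = 2.249 m.
Argument (x−vt)/(2√(Dt)) = (83 − 86.9)/2.249 = -1.734; ½·erfc(-1.734) = 0.9929.
C = 1.5 × 0.9929 = 1.49 mg/L.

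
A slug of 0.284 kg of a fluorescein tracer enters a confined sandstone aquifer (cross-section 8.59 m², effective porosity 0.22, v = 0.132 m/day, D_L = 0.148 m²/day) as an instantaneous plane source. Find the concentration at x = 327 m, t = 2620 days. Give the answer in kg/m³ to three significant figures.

For an instantaneous plane source, C(x,t) = M/(n_e·A·√(4πDt)) · exp(−(x−vt)²/(4Dt)), with n_e·A the pore (flow) area.
Plume center vt = 0.132 × 2620 = 345.84 m, so the well at 327 m is 18.84 m upgradient of the peak.
√(4πDt) = 69.80 m, giving peak height M/(n_e·A·√(4πDt)) = 0.284/(0.22 × 8.59 × 69.80) = 0.002153 kg/m³.
(x−vt)²/(4Dt) = (-18.84)²/(4 × 0.148 × 2620) = 0.2288; exp(−0.2288) = 0.7955.
C = 0.002153 × 0.7955 = 0.00171 kg/m³.

0.00171 kg/m³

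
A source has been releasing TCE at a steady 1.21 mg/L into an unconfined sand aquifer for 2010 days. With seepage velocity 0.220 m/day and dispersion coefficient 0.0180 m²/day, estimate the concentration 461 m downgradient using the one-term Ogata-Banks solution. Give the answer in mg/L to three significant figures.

For a continuous step input, C/C₀ ≈ ½·erfc((x−vt)/(2√(Dt))).
vt = 0.220 × 2010 = 442.2 m and 2√(Dt) = 2√(0.0180 × 2010) = 12.03 m.
Argument (x−vt)/(2√(Dt)) = (461 − 442.2)/12.03 = 1.563; ½·erfc(1.563) = 0.01354.
C = 1.21 × 0.01354 = 0.0164 mg/L.

0.0164 mg/L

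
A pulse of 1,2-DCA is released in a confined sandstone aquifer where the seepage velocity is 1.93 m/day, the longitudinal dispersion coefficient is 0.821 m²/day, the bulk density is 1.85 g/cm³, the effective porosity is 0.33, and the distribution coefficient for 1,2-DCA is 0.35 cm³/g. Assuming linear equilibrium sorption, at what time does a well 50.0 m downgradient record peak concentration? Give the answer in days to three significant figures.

76.1 days

Retardation factor R = 1 + ρ_b·K_d/n = 1 + 1.85 × 0.35/0.33 = 2.962.
Sorption retards both mechanisms: v_R = v/R = 0.6516 m/day, D_R = D/R = 0.2772 m²/day.
Peak time from v_R²t² + 2D_R t − x² = 0: t = (√(D_R² + v_R²x²) − D_R)/v_R².
√(D_R² + v_R²x²) = √(0.2772² + 0.6516² × 50.0²) = 32.58; v_R² = 0.4246.
t = (32.58 − 0.2772)/0.4246 = 76.1 days.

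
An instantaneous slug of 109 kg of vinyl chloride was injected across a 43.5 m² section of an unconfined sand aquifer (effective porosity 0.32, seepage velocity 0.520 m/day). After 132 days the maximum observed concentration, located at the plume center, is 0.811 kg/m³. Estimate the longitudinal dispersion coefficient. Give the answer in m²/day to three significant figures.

At the plume center C_max = M/(n_e·A·√(4πDt)), so D = M²/(4πt·(n_e·A·C_max)²).
n_e·A·C_max = 0.32 × 43.5 × 0.811 = 11.29 kg/m.
D = 109²/(4π × 132 × 11.29²) = 0.0562 m²/day.

0.0562 m²/day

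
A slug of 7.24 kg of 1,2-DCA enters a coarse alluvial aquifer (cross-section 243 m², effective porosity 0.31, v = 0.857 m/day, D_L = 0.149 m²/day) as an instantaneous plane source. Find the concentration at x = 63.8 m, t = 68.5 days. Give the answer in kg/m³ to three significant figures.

0.00449 kg/m³

For an instantaneous plane source, C(x,t) = M/(n_e·A·√(4πDt)) · exp(−(x−vt)²/(4Dt)), with n_e·A the pore (flow) area.
Plume center vt = 0.857 × 68.5 = 58.7045 m, so the well at 63.8 m is 5.0955 m downgradient of the peak.
√(4πDt) = 11.33 m, giving peak height M/(n_e·A·√(4πDt)) = 7.24/(0.31 × 243 × 11.33) = 0.008483 kg/m³.
(x−vt)²/(4Dt) = (5.0955)²/(4 × 0.149 × 68.5) = 0.6360; exp(−0.6360) = 0.5294.
C = 0.008483 × 0.5294 = 0.00449 kg/m³.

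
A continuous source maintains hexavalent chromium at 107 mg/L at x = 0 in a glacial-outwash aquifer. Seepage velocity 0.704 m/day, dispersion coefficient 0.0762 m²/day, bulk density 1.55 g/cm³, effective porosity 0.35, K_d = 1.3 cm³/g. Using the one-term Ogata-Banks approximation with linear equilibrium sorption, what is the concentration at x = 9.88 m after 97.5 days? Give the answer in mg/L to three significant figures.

61.5 mg/L

Retardation factor R = 1 + ρ_b·K_d/n = 1 + 1.55 × 1.3/0.35 = 6.757.
Sorption retards both mechanisms: v_R = v/R = 0.1042 m/day, D_R = D/R = 0.01128 m²/day.
v_R·t = 0.1042 × 97.5 = 10.1595 m; 2√(D_R t) = 2.097 m; argument = (9.88 − 10.1595)/2.097 = -0.1333.
C = C₀ × ½·erfc(-0.1333) = 107 × 0.5748 = 61.5 mg/L.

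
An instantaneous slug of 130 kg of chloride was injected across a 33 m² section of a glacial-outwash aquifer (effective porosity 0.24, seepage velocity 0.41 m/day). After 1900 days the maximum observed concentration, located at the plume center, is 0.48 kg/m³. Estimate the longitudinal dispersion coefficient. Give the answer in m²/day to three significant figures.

0.0490 m²/day

At the plume center C_max = M/(n_e·A·√(4πDt)), so D = M²/(4πt·(n_e·A·C_max)²).
n_e·A·C_max = 0.24 × 33 × 0.48 = 3.802 kg/m.
D = 130²/(4π × 1900 × 3.802²) = 0.0490 m²/day.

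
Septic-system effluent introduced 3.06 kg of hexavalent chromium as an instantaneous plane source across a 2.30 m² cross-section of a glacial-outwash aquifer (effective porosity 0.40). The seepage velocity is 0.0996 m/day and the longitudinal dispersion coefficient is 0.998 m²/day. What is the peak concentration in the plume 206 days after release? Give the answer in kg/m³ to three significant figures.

The peak of an instantaneous 1D plume sits at x = vt; there the Gaussian factor is 1 and C_max = M/(n_e·A·√(4πDt)), where n_e·A is the pore area the mass is dissolved in.
√(4πDt) = √(4π × 0.998 × 206) = 50.83 m, so C_max = 3.06/(0.40 × 2.30 × 50.83) = 0.0654 kg/m³.

0.0654 kg/m³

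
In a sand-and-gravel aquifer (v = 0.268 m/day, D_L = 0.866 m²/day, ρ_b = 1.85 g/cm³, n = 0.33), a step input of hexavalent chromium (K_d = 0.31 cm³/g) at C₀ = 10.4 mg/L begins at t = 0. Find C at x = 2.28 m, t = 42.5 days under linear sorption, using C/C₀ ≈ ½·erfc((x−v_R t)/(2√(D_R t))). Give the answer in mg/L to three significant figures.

Retardation factor R = 1 + ρ_b·K_d/n = 1 + 1.85 × 0.31/0.33 = 2.738.
Sorption retards both mechanisms: v_R = v/R = 0.09788 m/day, D_R = D/R = 0.3163 m²/day.
v_R·t = 0.09788 × 42.5 = 4.1599 m; 2√(D_R t) = 7.333 m; argument = (2.28 − 4.1599)/7.333 = -0.2564.
C = C₀ × ½·erfc(-0.2564) = 10.4 × 0.6415 = 6.67 mg/L.

6.67 mg/L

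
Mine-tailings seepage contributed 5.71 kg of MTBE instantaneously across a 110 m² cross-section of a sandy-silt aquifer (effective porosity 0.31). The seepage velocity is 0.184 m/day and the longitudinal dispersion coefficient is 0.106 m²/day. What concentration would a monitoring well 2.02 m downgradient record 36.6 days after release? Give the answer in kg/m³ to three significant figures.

0.00573 kg/m³

For an instantaneous plane source, C(x,t) = M/(n_e·A·√(4πDt)) · exp(−(x−vt)²/(4Dt)), with n_e·A the pore (flow) area.
Plume center vt = 0.184 × 36.6 = 6.7344 m, so the well at 2.02 m is 4.7144 m upgradient of the peak.
√(4πDt) = 6.982 m, giving peak height M/(n_e·A·√(4πDt)) = 5.71/(0.31 × 110 × 6.982) = 0.02398 kg/m³.
(x−vt)²/(4Dt) = (-4.7144)²/(4 × 0.106 × 36.6) = 1.432; exp(−1.432) = 0.2388.
C = 0.02398 × 0.2388 = 0.00573 kg/m³.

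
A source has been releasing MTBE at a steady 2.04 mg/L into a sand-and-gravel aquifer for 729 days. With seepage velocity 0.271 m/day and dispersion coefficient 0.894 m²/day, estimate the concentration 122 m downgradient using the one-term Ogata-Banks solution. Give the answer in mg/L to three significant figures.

For a continuous step input, C/C₀ ≈ ½·erfc((x−vt)/(2√(Dt))).
vt = 0.271 × 729 = 197.559 m and 2√(Dt) = 2√(0.894 × 729) = 51.06 m.
Argument (x−vt)/(2√(Dt)) = (122 − 197.559)/51.06 = -1.480; ½·erfc(-1.480) = 0.9818.
C = 2.04 × 0.9818 = 2.00 mg/L.

2.00 mg/L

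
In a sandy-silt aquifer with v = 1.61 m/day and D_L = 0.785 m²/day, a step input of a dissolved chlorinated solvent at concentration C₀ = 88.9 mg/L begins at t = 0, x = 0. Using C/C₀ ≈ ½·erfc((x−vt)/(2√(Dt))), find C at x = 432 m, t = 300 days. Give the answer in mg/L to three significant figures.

88.1 mg/L

For a continuous step input, C/C₀ ≈ ½·erfc((x−vt)/(2√(Dt))).
vt = 1.61 × 300 = 483 m and 2√(Dt) = 2√(0.785 × 300) = 30.69 m.
Argument (x−vt)/(2√(Dt)) = (432 − 483)/30.69 = -1.662; ½·erfc(-1.662) = 0.9906.
C = 88.9 × 0.9906 = 88.1 mg/L.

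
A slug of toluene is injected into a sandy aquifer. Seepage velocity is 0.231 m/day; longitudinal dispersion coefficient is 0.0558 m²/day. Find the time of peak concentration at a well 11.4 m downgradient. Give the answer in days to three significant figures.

48.3 days

For the 1D instantaneous-source solution, setting ∂C/∂t = 0 at fixed x gives v²t² + 2Dt − x² = 0, so t = (√(D² + v²x²) − D)/v².
√(D² + v²x²) = √(0.0558² + 0.231² × 11.4²) = 2.634; v² = 0.053361.
t = (2.634 − 0.0558)/0.053361 = 48.3 days (vs. the pure-advection estimate x/v = 49.4 d).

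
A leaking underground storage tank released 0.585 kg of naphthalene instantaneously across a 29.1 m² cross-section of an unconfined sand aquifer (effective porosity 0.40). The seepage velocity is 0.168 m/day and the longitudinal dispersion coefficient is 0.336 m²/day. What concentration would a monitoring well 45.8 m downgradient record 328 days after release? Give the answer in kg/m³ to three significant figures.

For an instantaneous plane source, C(x,t) = M/(n_e·A·√(4πDt)) · exp(−(x−vt)²/(4Dt)), with n_e·A the pore (flow) area.
Plume center vt = 0.168 × 328 = 55.104 m, so the well at 45.8 m is 9.304 m upgradient of the peak.
√(4πDt) = 37.21 m, giving peak height M/(n_e·A·√(4πDt)) = 0.585/(0.40 × 29.1 × 37.21) = 0.001351 kg/m³.
(x−vt)²/(4Dt) = (-9.304)²/(4 × 0.336 × 328) = 0.1964; exp(−0.1964) = 0.8217.
C = 0.001351 × 0.8217 = 0.00111 kg/m³.

0.00111 kg/m³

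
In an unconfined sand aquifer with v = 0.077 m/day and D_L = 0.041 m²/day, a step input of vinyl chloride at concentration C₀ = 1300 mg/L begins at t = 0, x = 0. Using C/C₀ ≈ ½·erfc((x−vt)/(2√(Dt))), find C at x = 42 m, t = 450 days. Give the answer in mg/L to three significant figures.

147 mg/L

For a continuous step input, C/C₀ ≈ ½·erfc((x−vt)/(2√(Dt))).
vt = 0.077 × 450 = 34.65 m and 2√(Dt) = 2√(0.041 × 450) = 8.591 m.
Argument (x−vt)/(2√(Dt)) = (42 − 34.65)/8.591 = 0.8555; ½·erfc(0.8555) = 0.1132.
C = 1300 × 0.1132 = 147 mg/L.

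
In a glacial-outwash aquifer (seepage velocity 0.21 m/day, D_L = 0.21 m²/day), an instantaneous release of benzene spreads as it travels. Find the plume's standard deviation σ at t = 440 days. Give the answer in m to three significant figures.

Dispersive spreading gives a Gaussian with σ² = 2Dt; advection only shifts the center.
σ = √(2 × 0.21 × 440) = 13.6 m.

13.6 m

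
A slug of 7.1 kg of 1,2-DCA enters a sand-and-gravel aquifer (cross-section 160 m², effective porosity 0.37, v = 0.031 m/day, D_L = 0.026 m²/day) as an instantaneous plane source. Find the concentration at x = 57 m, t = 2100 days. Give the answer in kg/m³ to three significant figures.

For an instantaneous plane source, C(x,t) = M/(n_e·A·√(4πDt)) · exp(−(x−vt)²/(4Dt)), with n_e·A the pore (flow) area.
Plume center vt = 0.031 × 2100 = 65.1 m, so the well at 57 m is 8.1 m upgradient of the peak.
√(4πDt) = 26.19 m, giving peak height M/(n_e·A·√(4πDt)) = 7.1/(0.37 × 160 × 26.19) = 0.004579 kg/m³.
(x−vt)²/(4Dt) = (-8.1)²/(4 × 0.026 × 2100) = 0.3004; exp(−0.3004) = 0.7405.
C = 0.004579 × 0.7405 = 0.00339 kg/m³.

0.00339 kg/m³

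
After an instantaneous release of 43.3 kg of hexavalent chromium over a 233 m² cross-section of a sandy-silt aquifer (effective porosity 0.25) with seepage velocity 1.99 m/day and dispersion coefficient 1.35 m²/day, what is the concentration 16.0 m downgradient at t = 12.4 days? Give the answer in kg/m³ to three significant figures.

For an instantaneous plane source, C(x,t) = M/(n_e·A·√(4πDt)) · exp(−(x−vt)²/(4Dt)), with n_e·A the pore (flow) area.
Plume center vt = 1.99 × 12.4 = 24.676 m, so the well at 16.0 m is 8.676 m upgradient of the peak.
√(4πDt) = 14.50 m, giving peak height M/(n_e·A·√(4πDt)) = 43.3/(0.25 × 233 × 14.50) = 0.05127 kg/m³.
(x−vt)²/(4Dt) = (-8.676)²/(4 × 1.35 × 12.4) = 1.124; exp(−1.124) = 0.3250.
C = 0.05127 × 0.3250 = 0.0167 kg/m³.

0.0167 kg/m³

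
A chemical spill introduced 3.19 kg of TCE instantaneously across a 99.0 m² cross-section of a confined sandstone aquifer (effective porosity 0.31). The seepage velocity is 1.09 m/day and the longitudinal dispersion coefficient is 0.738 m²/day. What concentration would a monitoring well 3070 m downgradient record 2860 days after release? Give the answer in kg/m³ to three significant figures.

0.000489 kg/m³

For an instantaneous plane source, C(x,t) = M/(n_e·A·√(4πDt)) · exp(−(x−vt)²/(4Dt)), with n_e·A the pore (flow) area.
Plume center vt = 1.09 × 2860 = 3117.4 m, so the well at 3070 m is 47.4 m upgradient of the peak.
√(4πDt) = 162.9 m, giving peak height M/(n_e·A·√(4πDt)) = 3.19/(0.31 × 99.0 × 162.9) = 0.0006381 kg/m³.
(x−vt)²/(4Dt) = (-47.4)²/(4 × 0.738 × 2860) = 0.2661; exp(−0.2661) = 0.7664.
C = 0.0006381 × 0.7664 = 0.000489 kg/m³.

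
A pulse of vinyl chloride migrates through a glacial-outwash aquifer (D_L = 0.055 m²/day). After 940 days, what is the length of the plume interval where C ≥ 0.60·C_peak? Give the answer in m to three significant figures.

20.6 m

The plume is Gaussian with σ = √(2Dt) = √(2 × 0.055 × 940) = 10.17 m.
C/C_peak = exp(−Δx²/(2σ²)) = 0.60 ⇒ Δx = σ·√(−2 ln 0.60) = 10.17 × 1.011 = 10.28 m.
Width = 2Δx = 20.6 m.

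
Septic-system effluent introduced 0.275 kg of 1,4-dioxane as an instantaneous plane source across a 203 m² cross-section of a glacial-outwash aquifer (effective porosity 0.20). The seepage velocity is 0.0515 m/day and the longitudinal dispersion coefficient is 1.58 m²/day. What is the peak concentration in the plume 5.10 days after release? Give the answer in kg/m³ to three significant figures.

The peak of an instantaneous 1D plume sits at x = vt; there the Gaussian factor is 1 and C_max = M/(n_e·A·√(4πDt)), where n_e·A is the pore area the mass is dissolved in.
√(4πDt) = √(4π × 1.58 × 5.10) = 10.06 m, so C_max = 0.275/(0.20 × 203 × 10.06) = 0.000673 kg/m³.

0.000673 kg/m³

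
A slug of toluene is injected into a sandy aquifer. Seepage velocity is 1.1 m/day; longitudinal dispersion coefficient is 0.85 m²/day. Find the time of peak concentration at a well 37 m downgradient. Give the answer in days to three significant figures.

For the 1D instantaneous-source solution, setting ∂C/∂t = 0 at fixed x gives v²t² + 2Dt − x² = 0, so t = (√(D² + v²x²) − D)/v².
√(D² + v²x²) = √(0.85² + 1.1² × 37²) = 40.71; v² = 1.21.
t = (40.71 − 0.85)/1.21 = 32.9 days (vs. the pure-advection estimate x/v = 33.6 d).

32.9 days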